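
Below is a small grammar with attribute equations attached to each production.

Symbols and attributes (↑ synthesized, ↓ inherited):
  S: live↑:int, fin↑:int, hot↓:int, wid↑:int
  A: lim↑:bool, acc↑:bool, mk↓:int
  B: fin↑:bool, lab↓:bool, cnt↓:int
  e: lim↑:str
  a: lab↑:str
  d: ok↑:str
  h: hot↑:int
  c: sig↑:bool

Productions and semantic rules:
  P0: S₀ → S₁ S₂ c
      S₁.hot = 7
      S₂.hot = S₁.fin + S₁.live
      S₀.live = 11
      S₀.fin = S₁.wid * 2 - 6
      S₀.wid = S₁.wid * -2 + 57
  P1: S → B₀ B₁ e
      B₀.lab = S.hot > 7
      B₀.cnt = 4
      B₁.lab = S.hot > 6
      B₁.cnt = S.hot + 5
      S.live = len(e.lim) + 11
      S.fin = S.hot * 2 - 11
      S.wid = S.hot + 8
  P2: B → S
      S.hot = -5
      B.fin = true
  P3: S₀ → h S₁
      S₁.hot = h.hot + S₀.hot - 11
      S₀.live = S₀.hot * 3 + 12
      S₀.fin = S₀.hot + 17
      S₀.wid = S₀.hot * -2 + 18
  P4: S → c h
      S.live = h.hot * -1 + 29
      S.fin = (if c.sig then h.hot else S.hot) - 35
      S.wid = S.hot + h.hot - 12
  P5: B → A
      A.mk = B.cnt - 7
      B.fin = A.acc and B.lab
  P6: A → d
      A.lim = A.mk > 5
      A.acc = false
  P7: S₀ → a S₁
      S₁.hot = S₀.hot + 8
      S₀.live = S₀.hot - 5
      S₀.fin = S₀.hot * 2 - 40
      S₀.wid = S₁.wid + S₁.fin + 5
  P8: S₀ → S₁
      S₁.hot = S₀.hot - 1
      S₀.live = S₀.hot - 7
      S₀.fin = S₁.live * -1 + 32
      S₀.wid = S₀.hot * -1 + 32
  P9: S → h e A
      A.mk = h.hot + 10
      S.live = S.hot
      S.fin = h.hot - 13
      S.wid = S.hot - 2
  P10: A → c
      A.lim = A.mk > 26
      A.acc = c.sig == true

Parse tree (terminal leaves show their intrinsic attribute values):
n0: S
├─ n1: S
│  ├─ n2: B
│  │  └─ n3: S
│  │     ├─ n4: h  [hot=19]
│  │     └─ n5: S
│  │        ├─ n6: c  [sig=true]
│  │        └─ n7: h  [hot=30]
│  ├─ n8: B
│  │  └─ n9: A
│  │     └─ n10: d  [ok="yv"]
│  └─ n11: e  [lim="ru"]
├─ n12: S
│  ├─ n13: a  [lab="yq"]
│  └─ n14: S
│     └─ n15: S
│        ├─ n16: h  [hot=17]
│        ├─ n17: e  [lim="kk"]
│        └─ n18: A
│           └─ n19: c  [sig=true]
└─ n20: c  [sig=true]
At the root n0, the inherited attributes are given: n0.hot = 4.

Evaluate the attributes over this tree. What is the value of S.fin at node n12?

-8

1. n0.hot = 4  [given at root]
2. n1.hot = 7  [7]
3. n2.lab = false  [S.hot > 7]
4. n2.cnt = 4  [4]
5. n3.hot = -5  [-5]
6. n4.hot = 19  [terminal]
7. n5.hot = 3  [h.hot + S₀.hot - 11]
8. n6.sig = true  [terminal]
9. n7.hot = 30  [terminal]
10. n5.live = -1  [h.hot * -1 + 29]
11. n5.fin = -5  [(if c.sig then h.hot else S.hot) - 35]
12. n5.wid = 21  [S.hot + h.hot - 12]
13. n3.live = -3  [S₀.hot * 3 + 12]
14. n3.fin = 12  [S₀.hot + 17]
15. n3.wid = 28  [S₀.hot * -2 + 18]
16. n2.fin = true  [true]
17. n8.lab = true  [S.hot > 6]
18. n8.cnt = 12  [S.hot + 5]
19. n9.mk = 5  [B.cnt - 7]
20. n10.ok = "yv"  [terminal]
21. n9.lim = false  [A.mk > 5]
22. n9.acc = false  [false]
23. n8.fin = false  [A.acc and B.lab]
24. n11.lim = "ru"  [terminal]
25. n1.live = 13  [len(e.lim) + 11]
26. n1.fin = 3  [S.hot * 2 - 11]
27. n1.wid = 15  [S.hot + 8]
28. n12.hot = 16  [S₁.fin + S₁.live]
29. n13.lab = "yq"  [terminal]
30. n14.hot = 24  [S₀.hot + 8]
31. n15.hot = 23  [S₀.hot - 1]
32. n16.hot = 17  [terminal]
33. n17.lim = "kk"  [terminal]
34. n18.mk = 27  [h.hot + 10]
35. n19.sig = true  [terminal]
36. n18.lim = true  [A.mk > 26]
37. n18.acc = true  [c.sig == true]
38. n15.live = 23  [S.hot]
39. n15.fin = 4  [h.hot - 13]
40. n15.wid = 21  [S.hot - 2]
41. n14.live = 17  [S₀.hot - 7]
42. n14.fin = 9  [S₁.live * -1 + 32]
43. n14.wid = 8  [S₀.hot * -1 + 32]
44. n12.live = 11  [S₀.hot - 5]
45. n12.fin = -8  [S₀.hot * 2 - 40]
46. n12.wid = 22  [S₁.wid + S₁.fin + 5]
47. n20.sig = true  [terminal]
48. n0.live = 11  [11]
49. n0.fin = 24  [S₁.wid * 2 - 6]
50. n0.wid = 27  [S₁.wid * -2 + 57]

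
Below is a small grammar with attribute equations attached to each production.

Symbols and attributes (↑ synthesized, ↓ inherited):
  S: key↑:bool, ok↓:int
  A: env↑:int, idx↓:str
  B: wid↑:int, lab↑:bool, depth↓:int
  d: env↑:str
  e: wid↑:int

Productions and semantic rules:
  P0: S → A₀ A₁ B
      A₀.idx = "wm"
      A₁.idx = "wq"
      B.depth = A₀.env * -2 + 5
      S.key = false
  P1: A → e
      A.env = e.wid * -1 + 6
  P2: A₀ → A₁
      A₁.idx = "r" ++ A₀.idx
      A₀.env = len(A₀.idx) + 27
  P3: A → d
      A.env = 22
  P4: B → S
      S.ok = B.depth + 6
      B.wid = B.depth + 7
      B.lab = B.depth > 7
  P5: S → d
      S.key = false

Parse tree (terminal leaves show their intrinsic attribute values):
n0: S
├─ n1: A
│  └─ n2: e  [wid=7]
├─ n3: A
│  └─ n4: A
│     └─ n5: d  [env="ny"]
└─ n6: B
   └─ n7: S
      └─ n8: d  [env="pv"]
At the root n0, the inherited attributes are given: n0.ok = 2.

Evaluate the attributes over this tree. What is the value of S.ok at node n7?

1. n0.ok = 2  [given at root]
2. n1.idx = "wm"  ["wm"]
3. n2.wid = 7  [terminal]
4. n1.env = -1  [e.wid * -1 + 6]
5. n3.idx = "wq"  ["wq"]
6. n4.idx = "rwq"  ["r" ++ A₀.idx]
7. n5.env = "ny"  [terminal]
8. n4.env = 22  [22]
9. n3.env = 29  [len(A₀.idx) + 27]
10. n6.depth = 7  [A₀.env * -2 + 5]
11. n7.ok = 13  [B.depth + 6]
12. n8.env = "pv"  [terminal]
13. n7.key = false  [false]
14. n6.wid = 14  [B.depth + 7]
15. n6.lab = false  [B.depth > 7]
16. n0.key = false  [false]

13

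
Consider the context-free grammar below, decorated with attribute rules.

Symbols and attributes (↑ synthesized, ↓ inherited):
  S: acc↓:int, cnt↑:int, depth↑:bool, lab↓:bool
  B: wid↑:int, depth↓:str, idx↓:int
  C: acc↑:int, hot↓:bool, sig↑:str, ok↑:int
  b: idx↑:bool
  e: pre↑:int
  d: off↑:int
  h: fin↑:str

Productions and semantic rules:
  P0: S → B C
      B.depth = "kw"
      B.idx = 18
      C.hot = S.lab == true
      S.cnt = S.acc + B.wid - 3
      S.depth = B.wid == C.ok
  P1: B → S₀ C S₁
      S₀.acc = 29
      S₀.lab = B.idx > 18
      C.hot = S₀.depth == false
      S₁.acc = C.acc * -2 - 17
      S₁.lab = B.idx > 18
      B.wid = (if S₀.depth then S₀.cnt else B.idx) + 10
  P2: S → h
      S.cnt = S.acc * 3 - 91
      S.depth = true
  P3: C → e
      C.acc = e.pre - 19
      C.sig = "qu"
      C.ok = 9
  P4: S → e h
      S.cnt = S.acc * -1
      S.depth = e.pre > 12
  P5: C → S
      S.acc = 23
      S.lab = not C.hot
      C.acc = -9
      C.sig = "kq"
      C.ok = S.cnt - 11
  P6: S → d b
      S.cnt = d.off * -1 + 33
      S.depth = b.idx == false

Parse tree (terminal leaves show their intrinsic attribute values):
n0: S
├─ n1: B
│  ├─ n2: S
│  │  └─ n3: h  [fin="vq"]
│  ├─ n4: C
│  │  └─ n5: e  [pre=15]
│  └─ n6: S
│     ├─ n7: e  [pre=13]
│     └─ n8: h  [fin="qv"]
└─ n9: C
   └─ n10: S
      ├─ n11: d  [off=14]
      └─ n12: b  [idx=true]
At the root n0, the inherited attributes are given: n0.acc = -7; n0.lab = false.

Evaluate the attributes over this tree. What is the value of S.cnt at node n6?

1. n0.acc = -7  [given at root]
2. n0.lab = false  [given at root]
3. n1.depth = "kw"  ["kw"]
4. n1.idx = 18  [18]
5. n2.acc = 29  [29]
6. n2.lab = false  [B.idx > 18]
7. n3.fin = "vq"  [terminal]
8. n2.cnt = -4  [S.acc * 3 - 91]
9. n2.depth = true  [true]
10. n4.hot = false  [S₀.depth == false]
11. n5.pre = 15  [terminal]
12. n4.acc = -4  [e.pre - 19]
13. n4.sig = "qu"  ["qu"]
14. n4.ok = 9  [9]
15. n6.acc = -9  [C.acc * -2 - 17]
16. n6.lab = false  [B.idx > 18]
17. n7.pre = 13  [terminal]
18. n8.fin = "qv"  [terminal]
19. n6.cnt = 9  [S.acc * -1]
20. n6.depth = true  [e.pre > 12]
21. n1.wid = 6  [(if S₀.depth then S₀.cnt else B.idx) + 10]
22. n9.hot = false  [S.lab == true]
23. n10.acc = 23  [23]
24. n10.lab = true  [not C.hot]
25. n11.off = 14  [terminal]
26. n12.idx = true  [terminal]
27. n10.cnt = 19  [d.off * -1 + 33]
28. n10.depth = false  [b.idx == false]
29. n9.acc = -9  [-9]
30. n9.sig = "kq"  ["kq"]
31. n9.ok = 8  [S.cnt - 11]
32. n0.cnt = -4  [S.acc + B.wid - 3]
33. n0.depth = false  [B.wid == C.ok]

9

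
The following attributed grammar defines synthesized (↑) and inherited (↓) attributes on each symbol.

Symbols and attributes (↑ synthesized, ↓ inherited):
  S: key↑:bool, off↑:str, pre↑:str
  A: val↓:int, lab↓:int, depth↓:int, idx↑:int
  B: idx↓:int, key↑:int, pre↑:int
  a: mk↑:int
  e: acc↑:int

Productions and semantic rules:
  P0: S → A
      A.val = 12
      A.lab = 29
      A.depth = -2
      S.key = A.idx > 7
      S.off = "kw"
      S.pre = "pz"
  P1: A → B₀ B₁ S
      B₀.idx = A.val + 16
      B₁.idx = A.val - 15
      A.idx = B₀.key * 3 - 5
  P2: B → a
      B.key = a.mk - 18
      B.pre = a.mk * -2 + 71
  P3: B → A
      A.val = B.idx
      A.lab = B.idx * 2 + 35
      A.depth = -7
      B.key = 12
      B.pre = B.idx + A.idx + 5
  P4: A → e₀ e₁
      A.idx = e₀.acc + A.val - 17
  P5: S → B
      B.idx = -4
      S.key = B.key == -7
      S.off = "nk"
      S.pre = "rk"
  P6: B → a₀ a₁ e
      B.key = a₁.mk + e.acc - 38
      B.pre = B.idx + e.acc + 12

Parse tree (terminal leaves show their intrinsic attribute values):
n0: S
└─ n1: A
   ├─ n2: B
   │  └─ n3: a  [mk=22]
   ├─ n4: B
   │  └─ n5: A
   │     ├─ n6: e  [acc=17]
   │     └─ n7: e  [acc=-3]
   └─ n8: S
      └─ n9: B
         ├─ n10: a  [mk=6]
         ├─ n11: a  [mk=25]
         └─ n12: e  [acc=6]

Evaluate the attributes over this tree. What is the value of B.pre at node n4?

-1

1. n1.val = 12  [12]
2. n1.lab = 29  [29]
3. n1.depth = -2  [-2]
4. n2.idx = 28  [A.val + 16]
5. n3.mk = 22  [terminal]
6. n2.key = 4  [a.mk - 18]
7. n2.pre = 27  [a.mk * -2 + 71]
8. n4.idx = -3  [A.val - 15]
9. n5.val = -3  [B.idx]
10. n5.lab = 29  [B.idx * 2 + 35]
11. n5.depth = -7  [-7]
12. n6.acc = 17  [terminal]
13. n7.acc = -3  [terminal]
14. n5.idx = -3  [e₀.acc + A.val - 17]
15. n4.key = 12  [12]
16. n4.pre = -1  [B.idx + A.idx + 5]
17. n9.idx = -4  [-4]
18. n10.mk = 6  [terminal]
19. n11.mk = 25  [terminal]
20. n12.acc = 6  [terminal]
21. n9.key = -7  [a₁.mk + e.acc - 38]
22. n9.pre = 14  [B.idx + e.acc + 12]
23. n8.key = true  [B.key == -7]
24. n8.off = "nk"  ["nk"]
25. n8.pre = "rk"  ["rk"]
26. n1.idx = 7  [B₀.key * 3 - 5]
27. n0.key = false  [A.idx > 7]
28. n0.off = "kw"  ["kw"]
29. n0.pre = "pz"  ["pz"]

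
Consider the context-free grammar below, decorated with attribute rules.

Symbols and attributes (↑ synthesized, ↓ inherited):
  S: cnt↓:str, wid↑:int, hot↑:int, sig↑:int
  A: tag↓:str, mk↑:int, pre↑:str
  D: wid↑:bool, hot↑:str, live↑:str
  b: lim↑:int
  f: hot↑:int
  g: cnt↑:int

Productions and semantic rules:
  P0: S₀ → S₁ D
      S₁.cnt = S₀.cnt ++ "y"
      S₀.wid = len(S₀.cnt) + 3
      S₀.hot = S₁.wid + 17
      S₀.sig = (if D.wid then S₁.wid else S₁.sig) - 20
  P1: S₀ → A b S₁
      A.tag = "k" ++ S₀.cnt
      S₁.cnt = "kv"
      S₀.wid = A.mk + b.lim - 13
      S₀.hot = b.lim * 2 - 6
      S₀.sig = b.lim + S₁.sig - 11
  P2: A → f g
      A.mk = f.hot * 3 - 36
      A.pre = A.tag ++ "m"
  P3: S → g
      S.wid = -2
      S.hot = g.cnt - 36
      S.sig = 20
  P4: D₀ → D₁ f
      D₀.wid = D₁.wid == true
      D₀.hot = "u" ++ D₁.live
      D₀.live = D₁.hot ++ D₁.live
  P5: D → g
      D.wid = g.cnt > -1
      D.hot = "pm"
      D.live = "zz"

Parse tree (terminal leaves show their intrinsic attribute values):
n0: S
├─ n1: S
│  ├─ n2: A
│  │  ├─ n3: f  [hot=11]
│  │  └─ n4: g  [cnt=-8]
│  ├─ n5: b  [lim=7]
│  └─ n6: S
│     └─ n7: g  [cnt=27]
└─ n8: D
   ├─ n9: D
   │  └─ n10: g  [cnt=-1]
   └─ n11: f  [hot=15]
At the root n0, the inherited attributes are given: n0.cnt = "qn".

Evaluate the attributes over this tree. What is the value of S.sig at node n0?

-4

1. n0.cnt = "qn"  [given at root]
2. n1.cnt = "qny"  [S₀.cnt ++ "y"]
3. n2.tag = "kqny"  ["k" ++ S₀.cnt]
4. n3.hot = 11  [terminal]
5. n4.cnt = -8  [terminal]
6. n2.mk = -3  [f.hot * 3 - 36]
7. n2.pre = "kqnym"  [A.tag ++ "m"]
8. n5.lim = 7  [terminal]
9. n6.cnt = "kv"  ["kv"]
10. n7.cnt = 27  [terminal]
11. n6.wid = -2  [-2]
12. n6.hot = -9  [g.cnt - 36]
13. n6.sig = 20  [20]
14. n1.wid = -9  [A.mk + b.lim - 13]
15. n1.hot = 8  [b.lim * 2 - 6]
16. n1.sig = 16  [b.lim + S₁.sig - 11]
17. n10.cnt = -1  [terminal]
18. n9.wid = false  [g.cnt > -1]
19. n9.hot = "pm"  ["pm"]
20. n9.live = "zz"  ["zz"]
21. n11.hot = 15  [terminal]
22. n8.wid = false  [D₁.wid == true]
23. n8.hot = "uzz"  ["u" ++ D₁.live]
24. n8.live = "pmzz"  [D₁.hot ++ D₁.live]
25. n0.wid = 5  [len(S₀.cnt) + 3]
26. n0.hot = 8  [S₁.wid + 17]
27. n0.sig = -4  [(if D.wid then S₁.wid else S₁.sig) - 20]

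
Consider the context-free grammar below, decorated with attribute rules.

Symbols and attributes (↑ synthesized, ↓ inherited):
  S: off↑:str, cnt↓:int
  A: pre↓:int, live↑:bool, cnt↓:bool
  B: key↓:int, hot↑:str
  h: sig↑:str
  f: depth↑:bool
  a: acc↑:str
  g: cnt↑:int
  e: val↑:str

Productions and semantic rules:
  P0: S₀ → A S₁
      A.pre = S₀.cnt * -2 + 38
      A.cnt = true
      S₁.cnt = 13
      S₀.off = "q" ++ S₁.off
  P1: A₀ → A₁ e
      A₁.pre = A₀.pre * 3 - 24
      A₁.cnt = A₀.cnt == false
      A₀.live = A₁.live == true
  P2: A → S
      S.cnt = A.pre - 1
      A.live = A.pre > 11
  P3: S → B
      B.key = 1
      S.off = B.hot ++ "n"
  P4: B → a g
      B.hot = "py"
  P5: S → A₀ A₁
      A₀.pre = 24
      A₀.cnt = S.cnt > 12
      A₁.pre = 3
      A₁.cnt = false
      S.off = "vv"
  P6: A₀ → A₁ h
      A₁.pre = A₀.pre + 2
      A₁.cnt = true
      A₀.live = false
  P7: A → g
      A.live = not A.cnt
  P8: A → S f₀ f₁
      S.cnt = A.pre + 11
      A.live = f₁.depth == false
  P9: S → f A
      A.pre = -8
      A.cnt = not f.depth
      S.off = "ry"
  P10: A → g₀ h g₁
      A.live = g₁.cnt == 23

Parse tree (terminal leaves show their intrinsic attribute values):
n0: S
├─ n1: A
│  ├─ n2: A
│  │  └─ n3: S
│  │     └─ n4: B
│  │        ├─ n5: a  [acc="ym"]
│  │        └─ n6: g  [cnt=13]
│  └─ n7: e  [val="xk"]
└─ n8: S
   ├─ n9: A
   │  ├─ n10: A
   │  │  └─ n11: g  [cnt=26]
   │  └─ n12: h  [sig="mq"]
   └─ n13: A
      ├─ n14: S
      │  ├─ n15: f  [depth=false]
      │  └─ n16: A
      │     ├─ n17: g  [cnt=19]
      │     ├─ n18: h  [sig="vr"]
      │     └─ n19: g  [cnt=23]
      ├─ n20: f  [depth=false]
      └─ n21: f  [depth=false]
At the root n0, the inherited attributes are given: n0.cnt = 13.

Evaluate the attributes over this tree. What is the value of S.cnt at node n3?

11

1. n0.cnt = 13  [given at root]
2. n1.pre = 12  [S₀.cnt * -2 + 38]
3. n1.cnt = true  [true]
4. n2.pre = 12  [A₀.pre * 3 - 24]
5. n2.cnt = false  [A₀.cnt == false]
6. n3.cnt = 11  [A.pre - 1]
7. n4.key = 1  [1]
8. n5.acc = "ym"  [terminal]
9. n6.cnt = 13  [terminal]
10. n4.hot = "py"  ["py"]
11. n3.off = "pyn"  [B.hot ++ "n"]
12. n2.live = true  [A.pre > 11]
13. n7.val = "xk"  [terminal]
14. n1.live = true  [A₁.live == true]
15. n8.cnt = 13  [13]
16. n9.pre = 24  [24]
17. n9.cnt = true  [S.cnt > 12]
18. n10.pre = 26  [A₀.pre + 2]
19. n10.cnt = true  [true]
20. n11.cnt = 26  [terminal]
21. n10.live = false  [not A.cnt]
22. n12.sig = "mq"  [terminal]
23. n9.live = false  [false]
24. n13.pre = 3  [3]
25. n13.cnt = false  [false]
26. n14.cnt = 14  [A.pre + 11]
27. n15.depth = false  [terminal]
28. n16.pre = -8  [-8]
29. n16.cnt = true  [not f.depth]
30. n17.cnt = 19  [terminal]
31. n18.sig = "vr"  [terminal]
32. n19.cnt = 23  [terminal]
33. n16.live = true  [g₁.cnt == 23]
34. n14.off = "ry"  ["ry"]
35. n20.depth = false  [terminal]
36. n21.depth = false  [terminal]
37. n13.live = true  [f₁.depth == false]
38. n8.off = "vv"  ["vv"]
39. n0.off = "qvv"  ["q" ++ S₁.off]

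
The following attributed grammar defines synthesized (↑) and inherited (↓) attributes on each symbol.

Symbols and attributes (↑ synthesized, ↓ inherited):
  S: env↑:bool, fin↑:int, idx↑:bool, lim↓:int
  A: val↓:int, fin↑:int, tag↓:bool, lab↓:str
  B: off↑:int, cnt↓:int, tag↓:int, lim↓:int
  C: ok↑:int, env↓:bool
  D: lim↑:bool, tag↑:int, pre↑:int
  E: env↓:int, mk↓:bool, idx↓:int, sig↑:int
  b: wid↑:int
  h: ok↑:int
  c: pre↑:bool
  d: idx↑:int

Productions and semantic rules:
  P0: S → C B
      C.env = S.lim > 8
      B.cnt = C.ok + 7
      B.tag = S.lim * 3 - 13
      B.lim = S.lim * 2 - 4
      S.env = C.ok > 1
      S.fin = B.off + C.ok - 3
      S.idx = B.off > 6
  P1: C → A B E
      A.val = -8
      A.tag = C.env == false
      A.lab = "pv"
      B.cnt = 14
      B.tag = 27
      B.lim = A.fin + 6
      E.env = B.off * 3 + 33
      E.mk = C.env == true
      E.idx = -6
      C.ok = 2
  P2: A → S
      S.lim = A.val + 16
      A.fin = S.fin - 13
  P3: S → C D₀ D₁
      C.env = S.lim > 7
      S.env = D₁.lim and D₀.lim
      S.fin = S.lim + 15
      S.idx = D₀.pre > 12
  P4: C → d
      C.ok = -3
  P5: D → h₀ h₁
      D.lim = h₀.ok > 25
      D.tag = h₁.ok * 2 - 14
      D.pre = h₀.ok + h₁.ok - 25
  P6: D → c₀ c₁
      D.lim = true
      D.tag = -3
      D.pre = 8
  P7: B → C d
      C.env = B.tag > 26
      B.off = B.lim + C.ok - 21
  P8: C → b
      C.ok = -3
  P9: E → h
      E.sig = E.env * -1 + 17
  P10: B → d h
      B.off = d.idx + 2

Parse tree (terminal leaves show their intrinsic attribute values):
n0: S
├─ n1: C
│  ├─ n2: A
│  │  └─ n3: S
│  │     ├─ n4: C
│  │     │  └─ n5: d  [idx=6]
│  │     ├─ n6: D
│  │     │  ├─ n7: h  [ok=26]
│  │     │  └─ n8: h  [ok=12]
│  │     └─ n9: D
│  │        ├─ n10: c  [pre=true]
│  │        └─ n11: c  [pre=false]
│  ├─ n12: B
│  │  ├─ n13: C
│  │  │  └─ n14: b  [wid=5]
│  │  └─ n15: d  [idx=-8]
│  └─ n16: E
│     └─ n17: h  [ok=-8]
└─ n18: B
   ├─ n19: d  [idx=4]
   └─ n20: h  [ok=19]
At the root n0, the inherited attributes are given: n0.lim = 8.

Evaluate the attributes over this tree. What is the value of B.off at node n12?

-8

1. n0.lim = 8  [given at root]
2. n1.env = false  [S.lim > 8]
3. n2.val = -8  [-8]
4. n2.tag = true  [C.env == false]
5. n2.lab = "pv"  ["pv"]
6. n3.lim = 8  [A.val + 16]
7. n4.env = true  [S.lim > 7]
8. n5.idx = 6  [terminal]
9. n4.ok = -3  [-3]
10. n7.ok = 26  [terminal]
11. n8.ok = 12  [terminal]
12. n6.lim = true  [h₀.ok > 25]
13. n6.tag = 10  [h₁.ok * 2 - 14]
14. n6.pre = 13  [h₀.ok + h₁.ok - 25]
15. n10.pre = true  [terminal]
16. n11.pre = false  [terminal]
17. n9.lim = true  [true]
18. n9.tag = -3  [-3]
19. n9.pre = 8  [8]
20. n3.env = true  [D₁.lim and D₀.lim]
21. n3.fin = 23  [S.lim + 15]
22. n3.idx = true  [D₀.pre > 12]
23. n2.fin = 10  [S.fin - 13]
24. n12.cnt = 14  [14]
25. n12.tag = 27  [27]
26. n12.lim = 16  [A.fin + 6]
27. n13.env = true  [B.tag > 26]
28. n14.wid = 5  [terminal]
29. n13.ok = -3  [-3]
30. n15.idx = -8  [terminal]
31. n12.off = -8  [B.lim + C.ok - 21]
32. n16.env = 9  [B.off * 3 + 33]
33. n16.mk = false  [C.env == true]
34. n16.idx = -6  [-6]
35. n17.ok = -8  [terminal]
36. n16.sig = 8  [E.env * -1 + 17]
37. n1.ok = 2  [2]
38. n18.cnt = 9  [C.ok + 7]
39. n18.tag = 11  [S.lim * 3 - 13]
40. n18.lim = 12  [S.lim * 2 - 4]
41. n19.idx = 4  [terminal]
42. n20.ok = 19  [terminal]
43. n18.off = 6  [d.idx + 2]
44. n0.env = true  [C.ok > 1]
45. n0.fin = 5  [B.off + C.ok - 3]
46. n0.idx = false  [B.off > 6]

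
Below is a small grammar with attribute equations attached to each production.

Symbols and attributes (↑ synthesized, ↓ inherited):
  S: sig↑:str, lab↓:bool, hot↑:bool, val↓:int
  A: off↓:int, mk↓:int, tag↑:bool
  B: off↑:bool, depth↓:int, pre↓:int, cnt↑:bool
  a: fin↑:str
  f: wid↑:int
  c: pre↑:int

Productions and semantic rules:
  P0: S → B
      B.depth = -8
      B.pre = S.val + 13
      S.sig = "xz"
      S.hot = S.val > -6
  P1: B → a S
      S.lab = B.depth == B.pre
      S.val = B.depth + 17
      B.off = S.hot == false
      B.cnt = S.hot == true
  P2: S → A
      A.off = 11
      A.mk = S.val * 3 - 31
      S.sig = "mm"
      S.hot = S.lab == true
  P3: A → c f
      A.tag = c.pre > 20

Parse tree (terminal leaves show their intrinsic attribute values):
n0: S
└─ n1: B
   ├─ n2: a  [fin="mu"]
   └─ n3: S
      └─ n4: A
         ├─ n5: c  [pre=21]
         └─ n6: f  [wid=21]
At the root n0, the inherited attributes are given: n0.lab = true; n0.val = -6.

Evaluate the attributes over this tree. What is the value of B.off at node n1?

true

1. n0.lab = true  [given at root]
2. n0.val = -6  [given at root]
3. n1.depth = -8  [-8]
4. n1.pre = 7  [S.val + 13]
5. n2.fin = "mu"  [terminal]
6. n3.lab = false  [B.depth == B.pre]
7. n3.val = 9  [B.depth + 17]
8. n4.off = 11  [11]
9. n4.mk = -4  [S.val * 3 - 31]
10. n5.pre = 21  [terminal]
11. n6.wid = 21  [terminal]
12. n4.tag = true  [c.pre > 20]
13. n3.sig = "mm"  ["mm"]
14. n3.hot = false  [S.lab == true]
15. n1.off = true  [S.hot == false]
16. n1.cnt = false  [S.hot == true]
17. n0.sig = "xz"  ["xz"]
18. n0.hot = false  [S.val > -6]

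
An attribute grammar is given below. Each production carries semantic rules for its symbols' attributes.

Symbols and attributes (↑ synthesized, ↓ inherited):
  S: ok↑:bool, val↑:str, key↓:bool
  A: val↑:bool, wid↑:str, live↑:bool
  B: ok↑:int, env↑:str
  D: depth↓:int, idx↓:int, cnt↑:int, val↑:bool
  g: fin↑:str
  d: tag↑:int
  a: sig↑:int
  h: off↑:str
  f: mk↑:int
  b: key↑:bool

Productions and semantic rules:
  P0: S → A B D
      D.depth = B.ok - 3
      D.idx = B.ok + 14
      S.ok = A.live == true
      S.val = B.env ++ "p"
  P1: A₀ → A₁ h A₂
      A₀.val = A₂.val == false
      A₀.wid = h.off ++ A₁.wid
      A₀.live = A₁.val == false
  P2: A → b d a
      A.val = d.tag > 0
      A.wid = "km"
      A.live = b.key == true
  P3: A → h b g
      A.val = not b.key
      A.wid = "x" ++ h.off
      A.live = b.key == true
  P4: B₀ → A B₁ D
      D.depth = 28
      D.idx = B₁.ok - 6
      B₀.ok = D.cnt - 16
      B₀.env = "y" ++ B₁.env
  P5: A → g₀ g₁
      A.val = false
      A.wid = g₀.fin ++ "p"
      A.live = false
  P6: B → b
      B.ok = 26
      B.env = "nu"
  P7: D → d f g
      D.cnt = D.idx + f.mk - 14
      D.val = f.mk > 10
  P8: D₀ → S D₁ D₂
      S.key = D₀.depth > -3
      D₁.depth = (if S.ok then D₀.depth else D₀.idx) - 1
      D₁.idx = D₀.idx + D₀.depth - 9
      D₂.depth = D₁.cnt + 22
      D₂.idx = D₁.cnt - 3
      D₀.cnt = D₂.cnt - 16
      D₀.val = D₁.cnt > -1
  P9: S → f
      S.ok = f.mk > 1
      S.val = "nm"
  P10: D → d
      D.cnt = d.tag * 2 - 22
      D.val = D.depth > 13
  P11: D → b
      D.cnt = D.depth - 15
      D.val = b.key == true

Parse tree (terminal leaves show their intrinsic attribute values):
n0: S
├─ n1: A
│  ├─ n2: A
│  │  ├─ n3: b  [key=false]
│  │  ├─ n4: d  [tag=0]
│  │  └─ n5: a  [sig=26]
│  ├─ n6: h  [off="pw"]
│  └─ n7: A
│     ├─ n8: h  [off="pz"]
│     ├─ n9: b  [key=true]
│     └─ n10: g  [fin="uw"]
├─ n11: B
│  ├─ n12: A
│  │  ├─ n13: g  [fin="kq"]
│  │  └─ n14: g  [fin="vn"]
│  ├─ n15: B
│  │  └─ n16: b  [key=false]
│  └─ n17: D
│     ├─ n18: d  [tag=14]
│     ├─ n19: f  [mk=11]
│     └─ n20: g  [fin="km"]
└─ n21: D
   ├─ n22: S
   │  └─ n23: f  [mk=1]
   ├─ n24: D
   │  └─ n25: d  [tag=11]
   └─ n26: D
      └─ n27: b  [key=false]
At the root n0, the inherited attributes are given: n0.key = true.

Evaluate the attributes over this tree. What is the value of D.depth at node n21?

-2

1. n0.key = true  [given at root]
2. n3.key = false  [terminal]
3. n4.tag = 0  [terminal]
4. n5.sig = 26  [terminal]
5. n2.val = false  [d.tag > 0]
6. n2.wid = "km"  ["km"]
7. n2.live = false  [b.key == true]
8. n6.off = "pw"  [terminal]
9. n8.off = "pz"  [terminal]
10. n9.key = true  [terminal]
11. n10.fin = "uw"  [terminal]
12. n7.val = false  [not b.key]
13. n7.wid = "xpz"  ["x" ++ h.off]
14. n7.live = true  [b.key == true]
15. n1.val = true  [A₂.val == false]
16. n1.wid = "pwkm"  [h.off ++ A₁.wid]
17. n1.live = true  [A₁.val == false]
18. n13.fin = "kq"  [terminal]
19. n14.fin = "vn"  [terminal]
20. n12.val = false  [false]
21. n12.wid = "kqp"  [g₀.fin ++ "p"]
22. n12.live = false  [false]
23. n16.key = false  [terminal]
24. n15.ok = 26  [26]
25. n15.env = "nu"  ["nu"]
26. n17.depth = 28  [28]
27. n17.idx = 20  [B₁.ok - 6]
28. n18.tag = 14  [terminal]
29. n19.mk = 11  [terminal]
30. n20.fin = "km"  [terminal]
31. n17.cnt = 17  [D.idx + f.mk - 14]
32. n17.val = true  [f.mk > 10]
33. n11.ok = 1  [D.cnt - 16]
34. n11.env = "ynu"  ["y" ++ B₁.env]
35. n21.depth = -2  [B.ok - 3]
36. n21.idx = 15  [B.ok + 14]
37. n22.key = true  [D₀.depth > -3]
38. n23.mk = 1  [terminal]
39. n22.ok = false  [f.mk > 1]
40. n22.val = "nm"  ["nm"]
41. n24.depth = 14  [(if S.ok then D₀.depth else D₀.idx) - 1]
42. n24.idx = 4  [D₀.idx + D₀.depth - 9]
43. n25.tag = 11  [terminal]
44. n24.cnt = 0  [d.tag * 2 - 22]
45. n24.val = true  [D.depth > 13]
46. n26.depth = 22  [D₁.cnt + 22]
47. n26.idx = -3  [D₁.cnt - 3]
48. n27.key = false  [terminal]
49. n26.cnt = 7  [D.depth - 15]
50. n26.val = false  [b.key == true]
51. n21.cnt = -9  [D₂.cnt - 16]
52. n21.val = true  [D₁.cnt > -1]
53. n0.ok = true  [A.live == true]
54. n0.val = "ynup"  [B.env ++ "p"]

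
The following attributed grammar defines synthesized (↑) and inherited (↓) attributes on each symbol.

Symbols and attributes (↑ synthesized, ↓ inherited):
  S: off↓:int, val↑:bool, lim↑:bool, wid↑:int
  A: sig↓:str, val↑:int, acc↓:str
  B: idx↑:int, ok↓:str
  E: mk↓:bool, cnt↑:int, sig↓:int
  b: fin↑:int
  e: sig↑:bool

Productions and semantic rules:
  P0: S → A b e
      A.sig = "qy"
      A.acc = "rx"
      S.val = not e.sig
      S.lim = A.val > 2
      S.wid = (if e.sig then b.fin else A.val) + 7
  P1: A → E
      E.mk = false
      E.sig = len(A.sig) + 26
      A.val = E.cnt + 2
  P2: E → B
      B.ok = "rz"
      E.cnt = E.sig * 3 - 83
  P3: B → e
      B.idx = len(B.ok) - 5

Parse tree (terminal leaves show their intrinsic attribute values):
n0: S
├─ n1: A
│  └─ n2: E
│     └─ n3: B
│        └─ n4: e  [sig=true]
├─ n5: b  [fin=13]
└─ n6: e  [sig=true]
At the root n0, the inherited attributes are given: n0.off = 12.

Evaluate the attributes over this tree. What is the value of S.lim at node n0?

1. n0.off = 12  [given at root]
2. n1.sig = "qy"  ["qy"]
3. n1.acc = "rx"  ["rx"]
4. n2.mk = false  [false]
5. n2.sig = 28  [len(A.sig) + 26]
6. n3.ok = "rz"  ["rz"]
7. n4.sig = true  [terminal]
8. n3.idx = -3  [len(B.ok) - 5]
9. n2.cnt = 1  [E.sig * 3 - 83]
10. n1.val = 3  [E.cnt + 2]
11. n5.fin = 13  [terminal]
12. n6.sig = true  [terminal]
13. n0.val = false  [not e.sig]
14. n0.lim = true  [A.val > 2]
15. n0.wid = 20  [(if e.sig then b.fin else A.val) + 7]

true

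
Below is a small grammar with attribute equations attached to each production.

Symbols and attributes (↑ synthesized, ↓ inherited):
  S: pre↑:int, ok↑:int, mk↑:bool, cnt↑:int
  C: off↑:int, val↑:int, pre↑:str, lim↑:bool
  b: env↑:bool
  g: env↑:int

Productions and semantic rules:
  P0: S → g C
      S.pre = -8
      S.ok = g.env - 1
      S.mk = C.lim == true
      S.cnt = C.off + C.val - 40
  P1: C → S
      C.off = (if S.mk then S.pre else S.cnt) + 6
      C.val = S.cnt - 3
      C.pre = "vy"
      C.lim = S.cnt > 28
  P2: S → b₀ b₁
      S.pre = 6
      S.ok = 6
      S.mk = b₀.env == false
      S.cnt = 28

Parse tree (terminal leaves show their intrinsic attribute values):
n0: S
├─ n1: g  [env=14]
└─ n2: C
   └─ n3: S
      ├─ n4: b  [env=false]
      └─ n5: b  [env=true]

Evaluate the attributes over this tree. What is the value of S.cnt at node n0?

1. n1.env = 14  [terminal]
2. n4.env = false  [terminal]
3. n5.env = true  [terminal]
4. n3.pre = 6  [6]
5. n3.ok = 6  [6]
6. n3.mk = true  [b₀.env == false]
7. n3.cnt = 28  [28]
8. n2.off = 12  [(if S.mk then S.pre else S.cnt) + 6]
9. n2.val = 25  [S.cnt - 3]
10. n2.pre = "vy"  ["vy"]
11. n2.lim = false  [S.cnt > 28]
12. n0.pre = -8  [-8]
13. n0.ok = 13  [g.env - 1]
14. n0.mk = false  [C.lim == true]
15. n0.cnt = -3  [C.off + C.val - 40]

-3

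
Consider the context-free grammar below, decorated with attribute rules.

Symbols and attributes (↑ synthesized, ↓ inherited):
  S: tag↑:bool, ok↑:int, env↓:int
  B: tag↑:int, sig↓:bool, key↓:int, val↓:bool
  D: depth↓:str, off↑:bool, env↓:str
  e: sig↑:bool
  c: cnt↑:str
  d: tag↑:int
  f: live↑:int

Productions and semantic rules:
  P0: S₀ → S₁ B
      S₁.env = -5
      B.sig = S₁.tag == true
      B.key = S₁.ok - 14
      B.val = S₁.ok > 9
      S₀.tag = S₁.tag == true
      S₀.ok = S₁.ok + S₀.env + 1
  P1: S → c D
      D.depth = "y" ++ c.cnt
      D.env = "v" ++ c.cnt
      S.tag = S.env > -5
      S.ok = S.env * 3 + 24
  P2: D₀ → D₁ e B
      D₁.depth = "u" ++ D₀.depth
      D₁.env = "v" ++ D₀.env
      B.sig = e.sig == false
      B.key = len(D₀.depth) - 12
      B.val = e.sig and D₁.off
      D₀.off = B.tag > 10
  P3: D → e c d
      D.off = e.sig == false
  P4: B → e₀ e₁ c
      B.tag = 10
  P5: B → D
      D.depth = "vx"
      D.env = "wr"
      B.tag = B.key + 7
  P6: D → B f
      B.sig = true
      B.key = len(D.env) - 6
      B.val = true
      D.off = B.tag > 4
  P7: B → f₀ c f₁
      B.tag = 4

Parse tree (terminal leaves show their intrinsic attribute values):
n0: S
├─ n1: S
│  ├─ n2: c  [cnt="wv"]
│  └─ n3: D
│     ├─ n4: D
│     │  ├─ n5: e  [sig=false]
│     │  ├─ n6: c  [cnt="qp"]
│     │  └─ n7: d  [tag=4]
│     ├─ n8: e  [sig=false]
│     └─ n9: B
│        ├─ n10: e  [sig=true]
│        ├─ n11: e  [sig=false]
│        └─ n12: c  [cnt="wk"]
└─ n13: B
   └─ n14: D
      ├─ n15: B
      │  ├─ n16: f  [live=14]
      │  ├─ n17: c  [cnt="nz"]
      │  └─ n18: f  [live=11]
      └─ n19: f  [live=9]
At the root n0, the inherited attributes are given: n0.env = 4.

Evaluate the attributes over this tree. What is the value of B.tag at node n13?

2

1. n0.env = 4  [given at root]
2. n1.env = -5  [-5]
3. n2.cnt = "wv"  [terminal]
4. n3.depth = "ywv"  ["y" ++ c.cnt]
5. n3.env = "vwv"  ["v" ++ c.cnt]
6. n4.depth = "uywv"  ["u" ++ D₀.depth]
7. n4.env = "vvwv"  ["v" ++ D₀.env]
8. n5.sig = false  [terminal]
9. n6.cnt = "qp"  [terminal]
10. n7.tag = 4  [terminal]
11. n4.off = true  [e.sig == false]
12. n8.sig = false  [terminal]
13. n9.sig = true  [e.sig == false]
14. n9.key = -9  [len(D₀.depth) - 12]
15. n9.val = false  [e.sig and D₁.off]
16. n10.sig = true  [terminal]
17. n11.sig = false  [terminal]
18. n12.cnt = "wk"  [terminal]
19. n9.tag = 10  [10]
20. n3.off = false  [B.tag > 10]
21. n1.tag = false  [S.env > -5]
22. n1.ok = 9  [S.env * 3 + 24]
23. n13.sig = false  [S₁.tag == true]
24. n13.key = -5  [S₁.ok - 14]
25. n13.val = false  [S₁.ok > 9]
26. n14.depth = "vx"  ["vx"]
27. n14.env = "wr"  ["wr"]
28. n15.sig = true  [true]
29. n15.key = -4  [len(D.env) - 6]
30. n15.val = true  [true]
31. n16.live = 14  [terminal]
32. n17.cnt = "nz"  [terminal]
33. n18.live = 11  [terminal]
34. n15.tag = 4  [4]
35. n19.live = 9  [terminal]
36. n14.off = false  [B.tag > 4]
37. n13.tag = 2  [B.key + 7]
38. n0.tag = false  [S₁.tag == true]
39. n0.ok = 14  [S₁.ok + S₀.env + 1]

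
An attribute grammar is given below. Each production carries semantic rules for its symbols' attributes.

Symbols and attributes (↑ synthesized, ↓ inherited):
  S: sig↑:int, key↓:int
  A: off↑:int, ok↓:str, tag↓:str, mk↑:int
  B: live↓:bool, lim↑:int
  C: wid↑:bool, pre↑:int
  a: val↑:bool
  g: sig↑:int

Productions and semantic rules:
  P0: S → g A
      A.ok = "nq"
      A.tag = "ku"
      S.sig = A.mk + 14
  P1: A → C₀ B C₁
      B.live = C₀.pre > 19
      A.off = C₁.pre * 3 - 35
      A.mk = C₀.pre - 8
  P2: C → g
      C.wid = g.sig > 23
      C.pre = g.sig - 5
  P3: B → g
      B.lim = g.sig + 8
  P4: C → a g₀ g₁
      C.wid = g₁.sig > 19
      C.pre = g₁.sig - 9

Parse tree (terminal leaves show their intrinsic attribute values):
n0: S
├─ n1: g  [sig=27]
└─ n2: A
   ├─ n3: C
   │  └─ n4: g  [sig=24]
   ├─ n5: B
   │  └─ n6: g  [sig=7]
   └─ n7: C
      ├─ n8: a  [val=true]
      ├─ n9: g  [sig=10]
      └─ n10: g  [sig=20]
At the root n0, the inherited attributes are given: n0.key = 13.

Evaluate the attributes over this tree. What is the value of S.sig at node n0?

1. n0.key = 13  [given at root]
2. n1.sig = 27  [terminal]
3. n2.ok = "nq"  ["nq"]
4. n2.tag = "ku"  ["ku"]
5. n4.sig = 24  [terminal]
6. n3.wid = true  [g.sig > 23]
7. n3.pre = 19  [g.sig - 5]
8. n5.live = false  [C₀.pre > 19]
9. n6.sig = 7  [terminal]
10. n5.lim = 15  [g.sig + 8]
11. n8.val = true  [terminal]
12. n9.sig = 10  [terminal]
13. n10.sig = 20  [terminal]
14. n7.wid = true  [g₁.sig > 19]
15. n7.pre = 11  [g₁.sig - 9]
16. n2.off = -2  [C₁.pre * 3 - 35]
17. n2.mk = 11  [C₀.pre - 8]
18. n0.sig = 25  [A.mk + 14]

25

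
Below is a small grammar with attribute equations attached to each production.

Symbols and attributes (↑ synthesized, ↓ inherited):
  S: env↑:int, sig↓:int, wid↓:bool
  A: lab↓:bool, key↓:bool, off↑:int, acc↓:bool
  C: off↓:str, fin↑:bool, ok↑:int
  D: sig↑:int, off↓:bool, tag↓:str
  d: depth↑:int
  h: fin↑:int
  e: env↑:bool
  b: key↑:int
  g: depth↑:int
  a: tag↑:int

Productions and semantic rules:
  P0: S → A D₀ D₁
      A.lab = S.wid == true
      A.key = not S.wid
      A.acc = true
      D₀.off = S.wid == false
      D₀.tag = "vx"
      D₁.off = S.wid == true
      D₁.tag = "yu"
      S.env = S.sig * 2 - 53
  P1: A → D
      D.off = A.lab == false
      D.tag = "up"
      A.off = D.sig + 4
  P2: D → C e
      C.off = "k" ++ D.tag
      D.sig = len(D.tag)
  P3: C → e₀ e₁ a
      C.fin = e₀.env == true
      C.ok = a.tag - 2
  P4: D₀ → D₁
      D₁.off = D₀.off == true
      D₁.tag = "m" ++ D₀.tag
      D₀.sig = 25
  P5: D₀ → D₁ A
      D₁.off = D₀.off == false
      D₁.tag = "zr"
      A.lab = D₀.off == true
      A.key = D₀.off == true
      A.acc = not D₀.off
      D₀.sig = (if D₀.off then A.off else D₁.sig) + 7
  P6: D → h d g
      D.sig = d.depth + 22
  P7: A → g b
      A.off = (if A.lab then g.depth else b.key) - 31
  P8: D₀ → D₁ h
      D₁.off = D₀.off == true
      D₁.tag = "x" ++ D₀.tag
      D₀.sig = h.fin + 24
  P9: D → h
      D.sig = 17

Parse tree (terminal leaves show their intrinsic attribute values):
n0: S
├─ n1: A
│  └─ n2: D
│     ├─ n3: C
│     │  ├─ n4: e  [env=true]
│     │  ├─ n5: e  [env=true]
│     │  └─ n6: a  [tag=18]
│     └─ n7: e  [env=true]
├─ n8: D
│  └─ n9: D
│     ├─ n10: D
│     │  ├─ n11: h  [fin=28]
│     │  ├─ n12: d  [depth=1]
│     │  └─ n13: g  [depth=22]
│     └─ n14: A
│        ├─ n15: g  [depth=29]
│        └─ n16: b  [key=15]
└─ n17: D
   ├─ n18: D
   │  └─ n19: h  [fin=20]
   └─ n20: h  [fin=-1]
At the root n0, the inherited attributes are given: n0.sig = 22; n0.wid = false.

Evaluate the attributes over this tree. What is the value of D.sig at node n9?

1. n0.sig = 22  [given at root]
2. n0.wid = false  [given at root]
3. n1.lab = false  [S.wid == true]
4. n1.key = true  [not S.wid]
5. n1.acc = true  [true]
6. n2.off = true  [A.lab == false]
7. n2.tag = "up"  ["up"]
8. n3.off = "kup"  ["k" ++ D.tag]
9. n4.env = true  [terminal]
10. n5.env = true  [terminal]
11. n6.tag = 18  [terminal]
12. n3.fin = true  [e₀.env == true]
13. n3.ok = 16  [a.tag - 2]
14. n7.env = true  [terminal]
15. n2.sig = 2  [len(D.tag)]
16. n1.off = 6  [D.sig + 4]
17. n8.off = true  [S.wid == false]
18. n8.tag = "vx"  ["vx"]
19. n9.off = true  [D₀.off == true]
20. n9.tag = "mvx"  ["m" ++ D₀.tag]
21. n10.off = false  [D₀.off == false]
22. n10.tag = "zr"  ["zr"]
23. n11.fin = 28  [terminal]
24. n12.depth = 1  [terminal]
25. n13.depth = 22  [terminal]
26. n10.sig = 23  [d.depth + 22]
27. n14.lab = true  [D₀.off == true]
28. n14.key = true  [D₀.off == true]
29. n14.acc = false  [not D₀.off]
30. n15.depth = 29  [terminal]
31. n16.key = 15  [terminal]
32. n14.off = -2  [(if A.lab then g.depth else b.key) - 31]
33. n9.sig = 5  [(if D₀.off then A.off else D₁.sig) + 7]
34. n8.sig = 25  [25]
35. n17.off = false  [S.wid == true]
36. n17.tag = "yu"  ["yu"]
37. n18.off = false  [D₀.off == true]
38. n18.tag = "xyu"  ["x" ++ D₀.tag]
39. n19.fin = 20  [terminal]
40. n18.sig = 17  [17]
41. n20.fin = -1  [terminal]
42. n17.sig = 23  [h.fin + 24]
43. n0.env = -9  [S.sig * 2 - 53]

5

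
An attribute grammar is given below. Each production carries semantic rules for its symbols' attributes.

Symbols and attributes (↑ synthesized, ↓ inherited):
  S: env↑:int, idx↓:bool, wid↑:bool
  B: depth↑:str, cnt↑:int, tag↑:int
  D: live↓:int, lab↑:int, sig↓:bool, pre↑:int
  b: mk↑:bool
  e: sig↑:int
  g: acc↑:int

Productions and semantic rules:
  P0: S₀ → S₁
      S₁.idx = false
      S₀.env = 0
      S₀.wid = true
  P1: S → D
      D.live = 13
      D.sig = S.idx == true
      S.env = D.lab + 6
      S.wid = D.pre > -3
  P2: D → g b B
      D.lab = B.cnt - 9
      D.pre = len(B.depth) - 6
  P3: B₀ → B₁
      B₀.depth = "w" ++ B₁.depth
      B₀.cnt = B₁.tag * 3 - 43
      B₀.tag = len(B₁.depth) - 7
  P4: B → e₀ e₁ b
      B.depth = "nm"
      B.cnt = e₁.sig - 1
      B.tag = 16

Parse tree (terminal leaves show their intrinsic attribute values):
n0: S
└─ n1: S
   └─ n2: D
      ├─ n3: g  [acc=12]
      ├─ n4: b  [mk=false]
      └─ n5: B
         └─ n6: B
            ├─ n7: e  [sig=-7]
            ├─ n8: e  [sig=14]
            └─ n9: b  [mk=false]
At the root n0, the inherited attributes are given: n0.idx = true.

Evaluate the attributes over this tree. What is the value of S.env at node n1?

2

1. n0.idx = true  [given at root]
2. n1.idx = false  [false]
3. n2.live = 13  [13]
4. n2.sig = false  [S.idx == true]
5. n3.acc = 12  [terminal]
6. n4.mk = false  [terminal]
7. n7.sig = -7  [terminal]
8. n8.sig = 14  [terminal]
9. n9.mk = false  [terminal]
10. n6.depth = "nm"  ["nm"]
11. n6.cnt = 13  [e₁.sig - 1]
12. n6.tag = 16  [16]
13. n5.depth = "wnm"  ["w" ++ B₁.depth]
14. n5.cnt = 5  [B₁.tag * 3 - 43]
15. n5.tag = -5  [len(B₁.depth) - 7]
16. n2.lab = -4  [B.cnt - 9]
17. n2.pre = -3  [len(B.depth) - 6]
18. n1.env = 2  [D.lab + 6]
19. n1.wid = false  [D.pre > -3]
20. n0.env = 0  [0]
21. n0.wid = true  [true]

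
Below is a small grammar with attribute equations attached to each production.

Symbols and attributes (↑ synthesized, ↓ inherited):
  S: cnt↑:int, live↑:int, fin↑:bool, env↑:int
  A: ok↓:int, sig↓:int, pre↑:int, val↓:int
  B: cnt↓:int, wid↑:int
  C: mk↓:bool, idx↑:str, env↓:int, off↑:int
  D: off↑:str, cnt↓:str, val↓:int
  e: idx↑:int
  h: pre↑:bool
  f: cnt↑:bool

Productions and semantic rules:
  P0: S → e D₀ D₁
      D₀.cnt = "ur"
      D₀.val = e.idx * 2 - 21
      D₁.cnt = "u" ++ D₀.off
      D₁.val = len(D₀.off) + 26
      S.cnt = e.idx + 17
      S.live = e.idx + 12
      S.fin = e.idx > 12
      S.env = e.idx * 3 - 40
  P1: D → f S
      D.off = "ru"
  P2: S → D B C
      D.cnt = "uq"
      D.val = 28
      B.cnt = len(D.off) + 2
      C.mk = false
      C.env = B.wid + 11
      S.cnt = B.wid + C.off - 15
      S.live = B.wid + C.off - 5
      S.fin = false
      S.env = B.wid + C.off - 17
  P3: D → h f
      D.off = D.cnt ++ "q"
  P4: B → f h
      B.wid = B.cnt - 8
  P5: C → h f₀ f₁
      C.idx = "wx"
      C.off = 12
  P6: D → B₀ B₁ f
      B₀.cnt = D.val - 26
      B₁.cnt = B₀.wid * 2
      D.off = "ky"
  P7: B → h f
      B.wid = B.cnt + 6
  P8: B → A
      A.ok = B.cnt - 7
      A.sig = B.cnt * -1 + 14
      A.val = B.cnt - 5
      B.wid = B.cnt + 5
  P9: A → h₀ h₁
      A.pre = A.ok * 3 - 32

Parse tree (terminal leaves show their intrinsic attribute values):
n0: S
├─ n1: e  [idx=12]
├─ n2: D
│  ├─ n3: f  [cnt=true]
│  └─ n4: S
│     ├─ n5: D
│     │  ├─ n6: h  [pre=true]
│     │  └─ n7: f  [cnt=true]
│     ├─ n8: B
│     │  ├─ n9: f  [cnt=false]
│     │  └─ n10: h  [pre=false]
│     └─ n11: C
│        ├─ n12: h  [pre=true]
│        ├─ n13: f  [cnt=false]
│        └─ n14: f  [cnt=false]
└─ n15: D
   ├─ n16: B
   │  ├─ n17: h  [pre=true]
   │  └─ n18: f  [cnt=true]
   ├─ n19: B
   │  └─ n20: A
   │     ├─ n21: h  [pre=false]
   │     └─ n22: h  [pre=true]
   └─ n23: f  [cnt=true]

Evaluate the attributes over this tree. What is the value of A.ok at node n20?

1. n1.idx = 12  [terminal]
2. n2.cnt = "ur"  ["ur"]
3. n2.val = 3  [e.idx * 2 - 21]
4. n3.cnt = true  [terminal]
5. n5.cnt = "uq"  ["uq"]
6. n5.val = 28  [28]
7. n6.pre = true  [terminal]
8. n7.cnt = true  [terminal]
9. n5.off = "uqq"  [D.cnt ++ "q"]
10. n8.cnt = 5  [len(D.off) + 2]
11. n9.cnt = false  [terminal]
12. n10.pre = false  [terminal]
13. n8.wid = -3  [B.cnt - 8]
14. n11.mk = false  [false]
15. n11.env = 8  [B.wid + 11]
16. n12.pre = true  [terminal]
17. n13.cnt = false  [terminal]
18. n14.cnt = false  [terminal]
19. n11.idx = "wx"  ["wx"]
20. n11.off = 12  [12]
21. n4.cnt = -6  [B.wid + C.off - 15]
22. n4.live = 4  [B.wid + C.off - 5]
23. n4.fin = false  [false]
24. n4.env = -8  [B.wid + C.off - 17]
25. n2.off = "ru"  ["ru"]
26. n15.cnt = "uru"  ["u" ++ D₀.off]
27. n15.val = 28  [len(D₀.off) + 26]
28. n16.cnt = 2  [D.val - 26]
29. n17.pre = true  [terminal]
30. n18.cnt = true  [terminal]
31. n16.wid = 8  [B.cnt + 6]
32. n19.cnt = 16  [B₀.wid * 2]
33. n20.ok = 9  [B.cnt - 7]
34. n20.sig = -2  [B.cnt * -1 + 14]
35. n20.val = 11  [B.cnt - 5]
36. n21.pre = false  [terminal]
37. n22.pre = true  [terminal]
38. n20.pre = -5  [A.ok * 3 - 32]
39. n19.wid = 21  [B.cnt + 5]
40. n23.cnt = true  [terminal]
41. n15.off = "ky"  ["ky"]
42. n0.cnt = 29  [e.idx + 17]
43. n0.live = 24  [e.idx + 12]
44. n0.fin = false  [e.idx > 12]
45. n0.env = -4  [e.idx * 3 - 40]

9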